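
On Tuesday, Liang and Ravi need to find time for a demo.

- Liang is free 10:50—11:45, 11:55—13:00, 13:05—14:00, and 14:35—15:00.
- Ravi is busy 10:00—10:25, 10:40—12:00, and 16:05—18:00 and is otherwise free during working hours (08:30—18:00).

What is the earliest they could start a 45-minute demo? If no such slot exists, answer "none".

Ravi free within 08:30–18:00: 08:30–10:00, 10:25–10:40, 12:00–16:05.
Liang ∩ Ravi: 12:00–13:00, 13:05–14:00, 14:35–15:00.
Windows ≥ 45 min: 12:00–13:00, 13:05–14:00.
Earliest such window starts at 12:00.

12:00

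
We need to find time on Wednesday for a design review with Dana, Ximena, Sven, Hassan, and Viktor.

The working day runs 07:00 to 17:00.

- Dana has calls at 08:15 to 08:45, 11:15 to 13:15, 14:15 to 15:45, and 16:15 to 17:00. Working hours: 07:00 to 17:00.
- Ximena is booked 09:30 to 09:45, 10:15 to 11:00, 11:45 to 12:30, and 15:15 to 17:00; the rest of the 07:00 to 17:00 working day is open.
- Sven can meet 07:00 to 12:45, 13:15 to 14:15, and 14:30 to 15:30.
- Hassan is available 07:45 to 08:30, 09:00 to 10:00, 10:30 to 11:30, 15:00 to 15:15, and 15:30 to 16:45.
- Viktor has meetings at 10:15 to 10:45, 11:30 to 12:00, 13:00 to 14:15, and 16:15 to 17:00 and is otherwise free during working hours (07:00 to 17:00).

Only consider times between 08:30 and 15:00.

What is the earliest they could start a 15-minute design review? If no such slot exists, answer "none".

09:00

Dana free within 07:00–17:00: 07:00–08:15, 08:45–11:15, 13:15–14:15, 15:45–16:15.
Ximena free within 07:00–17:00: 07:00–09:30, 09:45–10:15, 11:00–11:45, 12:30–15:15.
Viktor free within 07:00–17:00: 07:00–10:15, 10:45–11:30, 12:00–13:00, 14:15–16:15.
Dana ∩ Ximena: 07:00–08:15, 08:45–09:30, 09:45–10:15, 11:00–11:15, 13:15–14:15.
Dana ∩ Ximena ∩ Sven: 07:00–08:15, 08:45–09:30, 09:45–10:15, 11:00–11:15, 13:15–14:15.
Dana ∩ Ximena ∩ Sven ∩ Hassan: 07:45–08:15, 09:00–09:30, 09:45–10:00, 11:00–11:15.
Dana ∩ Ximena ∩ Sven ∩ Hassan ∩ Viktor: 07:45–08:15, 09:00–09:30, 09:45–10:00, 11:00–11:15.
Restricted to 08:30–15:00: 09:00–09:30, 09:45–10:00, 11:00–11:15.
Windows ≥ 15 min: 09:00–09:30, 09:45–10:00, 11:00–11:15.
Earliest such window starts at 09:00.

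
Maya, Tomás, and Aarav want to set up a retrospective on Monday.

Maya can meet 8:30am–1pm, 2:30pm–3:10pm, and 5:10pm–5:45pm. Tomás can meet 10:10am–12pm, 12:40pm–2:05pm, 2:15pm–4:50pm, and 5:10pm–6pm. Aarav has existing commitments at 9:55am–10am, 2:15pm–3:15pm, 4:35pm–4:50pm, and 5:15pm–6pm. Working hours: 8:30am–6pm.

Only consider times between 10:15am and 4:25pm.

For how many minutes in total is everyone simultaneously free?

Aarav free within 08:30–18:00: 08:30–09:55, 10:00–14:15, 15:15–16:35, 16:50–17:15.
Maya ∩ Tomás: 10:10–12:00, 12:40–13:00, 14:30–15:10, 17:10–17:45.
Maya ∩ Tomás ∩ Aarav: 10:10–12:00, 12:40–13:00, 17:10–17:15.
Restricted to 10:15–16:25: 10:15–12:00, 12:40–13:00.
Total common minutes: 105 + 20 = 125.

125 minutes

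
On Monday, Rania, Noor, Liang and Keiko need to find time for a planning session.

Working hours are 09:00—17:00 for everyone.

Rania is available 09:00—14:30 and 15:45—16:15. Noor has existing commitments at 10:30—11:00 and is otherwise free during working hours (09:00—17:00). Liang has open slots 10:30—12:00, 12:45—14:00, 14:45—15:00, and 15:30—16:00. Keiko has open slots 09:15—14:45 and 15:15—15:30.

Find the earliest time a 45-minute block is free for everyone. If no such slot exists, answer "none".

11:00

Noor free within 09:00–17:00: 09:00–10:30, 11:00–17:00.
Rania ∩ Noor: 09:00–10:30, 11:00–14:30, 15:45–16:15.
Rania ∩ Noor ∩ Liang: 11:00–12:00, 12:45–14:00, 15:45–16:00.
Rania ∩ Noor ∩ Liang ∩ Keiko: 11:00–12:00, 12:45–14:00.
Windows ≥ 45 min: 11:00–12:00, 12:45–14:00.
Earliest such window starts at 11:00.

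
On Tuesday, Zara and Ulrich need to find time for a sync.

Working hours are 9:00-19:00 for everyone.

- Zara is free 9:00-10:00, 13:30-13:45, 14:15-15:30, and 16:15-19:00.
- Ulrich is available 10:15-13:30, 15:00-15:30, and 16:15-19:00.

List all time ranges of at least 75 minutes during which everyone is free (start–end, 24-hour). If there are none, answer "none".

16:15–19:00

Zara ∩ Ulrich: 15:00–15:30, 16:15–19:00.
Windows ≥ 75 min: 16:15–19:00.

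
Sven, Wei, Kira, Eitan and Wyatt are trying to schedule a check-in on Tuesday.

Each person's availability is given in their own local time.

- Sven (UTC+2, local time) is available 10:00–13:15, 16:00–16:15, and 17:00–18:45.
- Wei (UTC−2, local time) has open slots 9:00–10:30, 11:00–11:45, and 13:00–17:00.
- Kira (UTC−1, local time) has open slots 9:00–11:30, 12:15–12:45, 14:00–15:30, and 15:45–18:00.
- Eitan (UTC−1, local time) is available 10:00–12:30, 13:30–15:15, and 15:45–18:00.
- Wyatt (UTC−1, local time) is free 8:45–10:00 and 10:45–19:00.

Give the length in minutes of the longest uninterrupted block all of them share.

Sven → UTC: 08:00–11:15, 14:00–14:15, 15:00–16:45.
Wei → UTC: 11:00–12:30, 13:00–13:45, 15:00–19:00.
Kira → UTC: 10:00–12:30, 13:15–13:45, 15:00–16:30, 16:45–19:00.
Eitan → UTC: 11:00–13:30, 14:30–16:15, 16:45–19:00.
Wyatt → UTC: 09:45–11:00, 11:45–20:00.
Sven ∩ Wei: 11:00–11:15, 15:00–16:45.
Sven ∩ Wei ∩ Kira: 11:00–11:15, 15:00–16:30.
Sven ∩ Wei ∩ Kira ∩ Eitan: 11:00–11:15, 15:00–16:15.
Sven ∩ Wei ∩ Kira ∩ Eitan ∩ Wyatt: 15:00–16:15.
Single common window of 75 minutes.

75 minutes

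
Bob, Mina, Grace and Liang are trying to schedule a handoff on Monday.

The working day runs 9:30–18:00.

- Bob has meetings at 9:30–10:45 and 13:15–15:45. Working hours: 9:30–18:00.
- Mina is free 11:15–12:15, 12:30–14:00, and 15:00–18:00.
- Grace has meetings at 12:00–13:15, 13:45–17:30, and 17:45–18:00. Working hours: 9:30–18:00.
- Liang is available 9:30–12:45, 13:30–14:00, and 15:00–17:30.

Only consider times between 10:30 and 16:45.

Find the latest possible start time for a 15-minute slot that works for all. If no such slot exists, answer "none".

11:45

Bob free within 09:30–18:00: 10:45–13:15, 15:45–18:00.
Grace free within 09:30–18:00: 09:30–12:00, 13:15–13:45, 17:30–17:45.
Bob ∩ Mina: 11:15–12:15, 12:30–13:15, 15:45–18:00.
Bob ∩ Mina ∩ Grace: 11:15–12:00, 17:30–17:45.
Bob ∩ Mina ∩ Grace ∩ Liang: 11:15–12:00.
Restricted to 10:30–16:45: 11:15–12:00.
Windows ≥ 15 min: 11:15–12:00.
Latest start in the last window 11:15–12:00 is 12:00 − 15 min = 11:45.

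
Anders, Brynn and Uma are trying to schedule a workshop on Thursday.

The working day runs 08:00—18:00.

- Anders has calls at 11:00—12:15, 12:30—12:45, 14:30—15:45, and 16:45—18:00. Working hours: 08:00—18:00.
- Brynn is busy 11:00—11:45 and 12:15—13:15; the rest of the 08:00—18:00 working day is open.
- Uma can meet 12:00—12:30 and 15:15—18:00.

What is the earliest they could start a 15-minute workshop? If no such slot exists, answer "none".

Anders free within 08:00–18:00: 08:00–11:00, 12:15–12:30, 12:45–14:30, 15:45–16:45.
Brynn free within 08:00–18:00: 08:00–11:00, 11:45–12:15, 13:15–18:00.
Anders ∩ Brynn: 08:00–11:00, 13:15–14:30, 15:45–16:45.
Anders ∩ Brynn ∩ Uma: 15:45–16:45.
Windows ≥ 15 min: 15:45–16:45.
Earliest such window starts at 15:45.

15:45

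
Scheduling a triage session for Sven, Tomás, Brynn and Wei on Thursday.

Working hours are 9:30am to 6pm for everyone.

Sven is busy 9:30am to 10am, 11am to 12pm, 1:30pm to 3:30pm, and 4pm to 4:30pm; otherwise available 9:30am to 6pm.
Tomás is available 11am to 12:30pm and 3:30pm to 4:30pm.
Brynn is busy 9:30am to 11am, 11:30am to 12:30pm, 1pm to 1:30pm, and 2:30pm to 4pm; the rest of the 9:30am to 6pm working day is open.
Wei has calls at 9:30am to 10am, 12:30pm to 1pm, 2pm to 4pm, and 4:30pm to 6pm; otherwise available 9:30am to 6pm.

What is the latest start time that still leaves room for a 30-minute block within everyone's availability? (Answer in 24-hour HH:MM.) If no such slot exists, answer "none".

none

Sven free within 09:30–18:00: 10:00–11:00, 12:00–13:30, 15:30–16:00, 16:30–18:00.
Brynn free within 09:30–18:00: 11:00–11:30, 12:30–13:00, 13:30–14:30, 16:00–18:00.
Wei free within 09:30–18:00: 10:00–12:30, 13:00–14:00, 16:00–16:30.
Sven ∩ Tomás: 12:00–12:30, 15:30–16:00.
Sven ∩ Tomás ∩ Brynn: (none).
Sven ∩ Tomás ∩ Brynn ∩ Wei: (none).
Windows ≥ 30 min: (none).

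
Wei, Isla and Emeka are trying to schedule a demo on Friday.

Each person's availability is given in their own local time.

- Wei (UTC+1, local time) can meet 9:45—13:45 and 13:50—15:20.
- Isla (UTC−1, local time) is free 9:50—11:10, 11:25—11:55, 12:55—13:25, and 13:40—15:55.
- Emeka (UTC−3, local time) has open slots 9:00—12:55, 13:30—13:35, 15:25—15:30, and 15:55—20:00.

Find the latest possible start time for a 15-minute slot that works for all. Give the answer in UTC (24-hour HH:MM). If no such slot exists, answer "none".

14:05

Wei → UTC: 08:45–12:45, 12:50–14:20.
Isla → UTC: 10:50–12:10, 12:25–12:55, 13:55–14:25, 14:40–16:55.
Emeka → UTC: 12:00–15:55, 16:30–16:35, 18:25–18:30, 18:55–23:00.
Wei ∩ Isla: 10:50–12:10, 12:25–12:45, 12:50–12:55, 13:55–14:20.
Wei ∩ Isla ∩ Emeka: 12:00–12:10, 12:25–12:45, 12:50–12:55, 13:55–14:20.
Windows ≥ 15 min: 12:25–12:45, 13:55–14:20.
Latest start in the last window 13:55–14:20 is 14:20 − 15 min = 14:05.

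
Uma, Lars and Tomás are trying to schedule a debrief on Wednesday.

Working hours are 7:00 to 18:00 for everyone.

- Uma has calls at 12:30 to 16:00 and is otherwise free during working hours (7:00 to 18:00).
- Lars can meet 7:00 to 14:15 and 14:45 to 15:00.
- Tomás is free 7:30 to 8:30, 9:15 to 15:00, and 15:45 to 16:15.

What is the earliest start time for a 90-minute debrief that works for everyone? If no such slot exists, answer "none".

Uma free within 07:00–18:00: 07:00–12:30, 16:00–18:00.
Uma ∩ Lars: 07:00–12:30.
Uma ∩ Lars ∩ Tomás: 07:30–08:30, 09:15–12:30.
Windows ≥ 90 min: 09:15–12:30.
Earliest such window starts at 09:15.

09:15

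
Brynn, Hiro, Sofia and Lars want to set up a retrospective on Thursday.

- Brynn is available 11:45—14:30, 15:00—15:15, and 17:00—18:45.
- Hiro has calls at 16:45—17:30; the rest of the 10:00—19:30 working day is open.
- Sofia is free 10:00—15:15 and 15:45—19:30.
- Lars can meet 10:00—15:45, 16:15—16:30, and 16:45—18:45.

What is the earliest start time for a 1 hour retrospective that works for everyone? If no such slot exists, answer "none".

Hiro free within 10:00–19:30: 10:00–16:45, 17:30–19:30.
Brynn ∩ Hiro: 11:45–14:30, 15:00–15:15, 17:30–18:45.
Brynn ∩ Hiro ∩ Sofia: 11:45–14:30, 15:00–15:15, 17:30–18:45.
Brynn ∩ Hiro ∩ Sofia ∩ Lars: 11:45–14:30, 15:00–15:15, 17:30–18:45.
Windows ≥ 60 min: 11:45–14:30, 17:30–18:45.
Earliest such window starts at 11:45.

11:45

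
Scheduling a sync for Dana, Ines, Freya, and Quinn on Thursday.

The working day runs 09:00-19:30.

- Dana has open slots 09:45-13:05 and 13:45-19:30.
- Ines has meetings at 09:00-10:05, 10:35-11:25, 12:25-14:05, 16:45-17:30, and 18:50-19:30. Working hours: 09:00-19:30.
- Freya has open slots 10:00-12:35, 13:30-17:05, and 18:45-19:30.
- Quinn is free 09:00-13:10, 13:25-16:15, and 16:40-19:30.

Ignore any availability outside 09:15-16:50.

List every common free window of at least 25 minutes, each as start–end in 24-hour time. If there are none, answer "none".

Ines free within 09:00–19:30: 10:05–10:35, 11:25–12:25, 14:05–16:45, 17:30–18:50.
Dana ∩ Ines: 10:05–10:35, 11:25–12:25, 14:05–16:45, 17:30–18:50.
Dana ∩ Ines ∩ Freya: 10:05–10:35, 11:25–12:25, 14:05–16:45, 18:45–18:50.
Dana ∩ Ines ∩ Freya ∩ Quinn: 10:05–10:35, 11:25–12:25, 14:05–16:15, 16:40–16:45, 18:45–18:50.
Restricted to 09:15–16:50: 10:05–10:35, 11:25–12:25, 14:05–16:15, 16:40–16:45.
Windows ≥ 25 min: 10:05–10:35, 11:25–12:25, 14:05–16:15.

10:05–10:35, 11:25–12:25, 14:05–16:15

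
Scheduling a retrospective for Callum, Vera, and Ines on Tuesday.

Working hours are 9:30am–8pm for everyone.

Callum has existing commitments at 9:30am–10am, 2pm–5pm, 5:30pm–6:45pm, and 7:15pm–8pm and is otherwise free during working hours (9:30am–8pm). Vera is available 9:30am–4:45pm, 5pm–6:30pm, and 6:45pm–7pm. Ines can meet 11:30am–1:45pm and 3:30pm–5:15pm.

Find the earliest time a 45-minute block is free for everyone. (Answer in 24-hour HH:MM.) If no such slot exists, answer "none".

Callum free within 09:30–20:00: 10:00–14:00, 17:00–17:30, 18:45–19:15.
Callum ∩ Vera: 10:00–14:00, 17:00–17:30, 18:45–19:00.
Callum ∩ Vera ∩ Ines: 11:30–13:45, 17:00–17:15.
Windows ≥ 45 min: 11:30–13:45.
Earliest such window starts at 11:30.

11:30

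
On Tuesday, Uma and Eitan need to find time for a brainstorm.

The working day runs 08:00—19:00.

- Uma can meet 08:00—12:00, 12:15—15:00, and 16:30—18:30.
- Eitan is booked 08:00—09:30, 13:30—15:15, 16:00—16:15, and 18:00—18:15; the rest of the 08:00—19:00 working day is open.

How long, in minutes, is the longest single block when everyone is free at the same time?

Eitan free within 08:00–19:00: 09:30–13:30, 15:15–16:00, 16:15–18:00, 18:15–19:00.
Uma ∩ Eitan: 09:30–12:00, 12:15–13:30, 16:30–18:00, 18:15–18:30.
Common window lengths: 150, 75, 90, 15 min; longest is 150.

150 minutes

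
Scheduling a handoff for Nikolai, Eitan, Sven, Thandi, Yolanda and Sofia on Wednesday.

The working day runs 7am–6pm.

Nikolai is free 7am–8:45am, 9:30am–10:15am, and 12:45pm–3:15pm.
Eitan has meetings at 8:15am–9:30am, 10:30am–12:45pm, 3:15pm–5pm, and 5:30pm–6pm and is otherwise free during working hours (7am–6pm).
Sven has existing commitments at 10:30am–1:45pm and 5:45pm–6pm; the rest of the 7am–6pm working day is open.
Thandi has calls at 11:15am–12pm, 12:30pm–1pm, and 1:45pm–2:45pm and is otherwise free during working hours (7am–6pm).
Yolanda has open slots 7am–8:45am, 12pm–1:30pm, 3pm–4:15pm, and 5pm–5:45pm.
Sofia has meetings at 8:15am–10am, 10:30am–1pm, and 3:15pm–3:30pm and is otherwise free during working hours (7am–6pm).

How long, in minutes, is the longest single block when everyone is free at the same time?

Eitan free within 07:00–18:00: 07:00–08:15, 09:30–10:30, 12:45–15:15, 17:00–17:30.
Sven free within 07:00–18:00: 07:00–10:30, 13:45–17:45.
Thandi free within 07:00–18:00: 07:00–11:15, 12:00–12:30, 13:00–13:45, 14:45–18:00.
Sofia free within 07:00–18:00: 07:00–08:15, 10:00–10:30, 13:00–15:15, 15:30–18:00.
Nikolai ∩ Eitan: 07:00–08:15, 09:30–10:15, 12:45–15:15.
Nikolai ∩ Eitan ∩ Sven: 07:00–08:15, 09:30–10:15, 13:45–15:15.
Nikolai ∩ Eitan ∩ Sven ∩ Thandi: 07:00–08:15, 09:30–10:15, 14:45–15:15.
Nikolai ∩ Eitan ∩ Sven ∩ Thandi ∩ Yolanda: 07:00–08:15, 15:00–15:15.
Nikolai ∩ Eitan ∩ Sven ∩ Thandi ∩ Yolanda ∩ Sofia: 07:00–08:15, 15:00–15:15.
Common window lengths: 75, 15 min; longest is 75.

75 minutes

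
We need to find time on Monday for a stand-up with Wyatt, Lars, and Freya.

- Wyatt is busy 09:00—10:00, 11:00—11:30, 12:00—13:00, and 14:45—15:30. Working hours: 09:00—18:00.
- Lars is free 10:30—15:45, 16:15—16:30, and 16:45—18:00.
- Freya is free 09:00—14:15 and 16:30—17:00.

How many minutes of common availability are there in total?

150 minutes

Wyatt free within 09:00–18:00: 10:00–11:00, 11:30–12:00, 13:00–14:45, 15:30–18:00.
Wyatt ∩ Lars: 10:30–11:00, 11:30–12:00, 13:00–14:45, 15:30–15:45, 16:15–16:30, 16:45–18:00.
Wyatt ∩ Lars ∩ Freya: 10:30–11:00, 11:30–12:00, 13:00–14:15, 16:45–17:00.
Total common minutes: 30 + 30 + 75 + 15 = 150.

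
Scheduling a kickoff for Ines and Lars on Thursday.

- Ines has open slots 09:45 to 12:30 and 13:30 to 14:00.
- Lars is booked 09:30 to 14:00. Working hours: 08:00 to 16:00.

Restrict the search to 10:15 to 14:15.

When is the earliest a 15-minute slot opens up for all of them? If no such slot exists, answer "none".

Lars free within 08:00–16:00: 08:00–09:30, 14:00–16:00.
Ines ∩ Lars: (none).
Restricted to 10:15–14:15: (none).
Windows ≥ 15 min: (none).

none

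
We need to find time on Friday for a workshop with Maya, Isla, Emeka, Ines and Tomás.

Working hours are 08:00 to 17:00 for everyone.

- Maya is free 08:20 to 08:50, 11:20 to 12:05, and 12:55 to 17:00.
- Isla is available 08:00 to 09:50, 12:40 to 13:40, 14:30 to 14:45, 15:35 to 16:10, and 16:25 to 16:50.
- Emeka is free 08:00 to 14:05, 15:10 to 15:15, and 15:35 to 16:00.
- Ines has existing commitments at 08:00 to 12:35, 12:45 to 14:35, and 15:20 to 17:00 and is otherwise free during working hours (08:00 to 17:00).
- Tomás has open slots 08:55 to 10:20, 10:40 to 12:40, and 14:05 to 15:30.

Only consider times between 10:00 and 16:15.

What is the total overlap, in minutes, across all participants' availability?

0 minutes

Ines free within 08:00–17:00: 12:35–12:45, 14:35–15:20.
Maya ∩ Isla: 08:20–08:50, 12:55–13:40, 14:30–14:45, 15:35–16:10, 16:25–16:50.
Maya ∩ Isla ∩ Emeka: 08:20–08:50, 12:55–13:40, 15:35–16:00.
Maya ∩ Isla ∩ Emeka ∩ Ines: (none).
Maya ∩ Isla ∩ Emeka ∩ Ines ∩ Tomás: (none).
Restricted to 10:00–16:15: (none).
Total common minutes: 0.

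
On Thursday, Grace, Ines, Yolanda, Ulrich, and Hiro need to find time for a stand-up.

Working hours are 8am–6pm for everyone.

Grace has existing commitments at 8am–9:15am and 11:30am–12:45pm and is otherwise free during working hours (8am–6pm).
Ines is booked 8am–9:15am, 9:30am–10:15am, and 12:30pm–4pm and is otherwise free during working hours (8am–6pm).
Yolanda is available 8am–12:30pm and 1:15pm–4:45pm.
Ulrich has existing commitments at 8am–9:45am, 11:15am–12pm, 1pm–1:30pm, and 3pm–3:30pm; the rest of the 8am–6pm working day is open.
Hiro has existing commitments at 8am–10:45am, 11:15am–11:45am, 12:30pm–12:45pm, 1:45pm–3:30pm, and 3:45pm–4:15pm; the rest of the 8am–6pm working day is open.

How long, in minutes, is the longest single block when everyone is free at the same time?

Grace free within 08:00–18:00: 09:15–11:30, 12:45–18:00.
Ines free within 08:00–18:00: 09:15–09:30, 10:15–12:30, 16:00–18:00.
Ulrich free within 08:00–18:00: 09:45–11:15, 12:00–13:00, 13:30–15:00, 15:30–18:00.
Hiro free within 08:00–18:00: 10:45–11:15, 11:45–12:30, 12:45–13:45, 15:30–15:45, 16:15–18:00.
Grace ∩ Ines: 09:15–09:30, 10:15–11:30, 16:00–18:00.
Grace ∩ Ines ∩ Yolanda: 09:15–09:30, 10:15–11:30, 16:00–16:45.
Grace ∩ Ines ∩ Yolanda ∩ Ulrich: 10:15–11:15, 16:00–16:45.
Grace ∩ Ines ∩ Yolanda ∩ Ulrich ∩ Hiro: 10:45–11:15, 16:15–16:45.
Common window lengths: 30, 30 min; longest is 30.

30 minutes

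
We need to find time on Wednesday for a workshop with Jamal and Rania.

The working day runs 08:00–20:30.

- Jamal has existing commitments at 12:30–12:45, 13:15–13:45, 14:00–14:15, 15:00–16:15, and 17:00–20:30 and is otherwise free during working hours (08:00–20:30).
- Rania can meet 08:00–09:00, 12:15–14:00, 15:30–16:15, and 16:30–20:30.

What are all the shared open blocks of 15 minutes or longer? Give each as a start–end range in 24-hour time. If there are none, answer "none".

08:00–09:00, 12:15–12:30, 12:45–13:15, 13:45–14:00, 16:30–17:00

Jamal free within 08:00–20:30: 08:00–12:30, 12:45–13:15, 13:45–14:00, 14:15–15:00, 16:15–17:00.
Jamal ∩ Rania: 08:00–09:00, 12:15–12:30, 12:45–13:15, 13:45–14:00, 16:30–17:00.
Windows ≥ 15 min: 08:00–09:00, 12:15–12:30, 12:45–13:15, 13:45–14:00, 16:30–17:00.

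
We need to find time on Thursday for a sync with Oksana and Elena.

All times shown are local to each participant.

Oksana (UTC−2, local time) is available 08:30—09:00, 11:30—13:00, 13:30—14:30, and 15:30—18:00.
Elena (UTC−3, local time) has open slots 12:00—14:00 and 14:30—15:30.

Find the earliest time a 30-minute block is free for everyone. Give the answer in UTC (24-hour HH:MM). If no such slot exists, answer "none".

15:30

Oksana → UTC: 10:30–11:00, 13:30–15:00, 15:30–16:30, 17:30–20:00.
Elena → UTC: 15:00–17:00, 17:30–18:30.
Oksana ∩ Elena: 15:30–16:30, 17:30–18:30.
Windows ≥ 30 min: 15:30–16:30, 17:30–18:30.
Earliest such window starts at 15:30.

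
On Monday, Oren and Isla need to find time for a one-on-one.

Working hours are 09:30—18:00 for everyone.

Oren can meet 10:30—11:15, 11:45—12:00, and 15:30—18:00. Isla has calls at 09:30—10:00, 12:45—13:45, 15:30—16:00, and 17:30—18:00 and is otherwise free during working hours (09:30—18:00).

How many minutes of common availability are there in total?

Isla free within 09:30–18:00: 10:00–12:45, 13:45–15:30, 16:00–17:30.
Oren ∩ Isla: 10:30–11:15, 11:45–12:00, 16:00–17:30.
Total common minutes: 45 + 15 + 90 = 150.

150 minutes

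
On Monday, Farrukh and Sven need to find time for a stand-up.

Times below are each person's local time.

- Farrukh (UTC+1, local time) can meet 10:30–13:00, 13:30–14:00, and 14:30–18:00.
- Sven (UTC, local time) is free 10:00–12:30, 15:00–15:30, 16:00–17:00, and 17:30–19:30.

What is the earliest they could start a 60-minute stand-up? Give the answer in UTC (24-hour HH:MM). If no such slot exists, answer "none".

10:00

Farrukh → UTC: 09:30–12:00, 12:30–13:00, 13:30–17:00.
Sven → UTC: 10:00–12:30, 15:00–15:30, 16:00–17:00, 17:30–19:30.
Farrukh ∩ Sven: 10:00–12:00, 15:00–15:30, 16:00–17:00.
Windows ≥ 60 min: 10:00–12:00, 16:00–17:00.
Earliest such window starts at 10:00.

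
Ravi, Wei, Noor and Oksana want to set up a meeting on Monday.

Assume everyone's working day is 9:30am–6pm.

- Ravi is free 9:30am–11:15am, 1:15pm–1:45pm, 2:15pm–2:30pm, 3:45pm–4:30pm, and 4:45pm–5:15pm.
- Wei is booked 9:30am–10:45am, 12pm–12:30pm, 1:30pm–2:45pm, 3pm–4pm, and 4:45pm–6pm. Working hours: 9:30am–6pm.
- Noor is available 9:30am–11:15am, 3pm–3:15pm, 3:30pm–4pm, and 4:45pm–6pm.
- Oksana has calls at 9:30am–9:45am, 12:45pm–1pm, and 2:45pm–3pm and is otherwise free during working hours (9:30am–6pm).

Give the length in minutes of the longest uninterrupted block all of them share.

30 minutes

Wei free within 09:30–18:00: 10:45–12:00, 12:30–13:30, 14:45–15:00, 16:00–16:45.
Oksana free within 09:30–18:00: 09:45–12:45, 13:00–14:45, 15:00–18:00.
Ravi ∩ Wei: 10:45–11:15, 13:15–13:30, 16:00–16:30.
Ravi ∩ Wei ∩ Noor: 10:45–11:15.
Ravi ∩ Wei ∩ Noor ∩ Oksana: 10:45–11:15.
Single common window of 30 minutes.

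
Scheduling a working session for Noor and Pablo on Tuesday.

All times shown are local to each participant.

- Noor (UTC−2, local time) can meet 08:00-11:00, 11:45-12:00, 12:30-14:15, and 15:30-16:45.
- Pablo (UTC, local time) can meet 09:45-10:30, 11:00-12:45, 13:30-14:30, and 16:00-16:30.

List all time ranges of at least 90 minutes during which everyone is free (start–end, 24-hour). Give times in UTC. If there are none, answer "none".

11:00–12:45

Noor → UTC: 10:00–13:00, 13:45–14:00, 14:30–16:15, 17:30–18:45.
Pablo → UTC: 09:45–10:30, 11:00–12:45, 13:30–14:30, 16:00–16:30.
Noor ∩ Pablo: 10:00–10:30, 11:00–12:45, 13:45–14:00, 16:00–16:15.
Windows ≥ 90 min: 11:00–12:45.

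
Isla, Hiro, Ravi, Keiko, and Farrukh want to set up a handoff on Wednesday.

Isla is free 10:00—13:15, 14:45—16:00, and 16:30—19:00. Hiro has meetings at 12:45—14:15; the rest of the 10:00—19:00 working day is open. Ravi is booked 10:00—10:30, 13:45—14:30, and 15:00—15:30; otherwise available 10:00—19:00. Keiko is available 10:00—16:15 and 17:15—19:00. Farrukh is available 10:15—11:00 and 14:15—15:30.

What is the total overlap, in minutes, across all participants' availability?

45 minutes

Hiro free within 10:00–19:00: 10:00–12:45, 14:15–19:00.
Ravi free within 10:00–19:00: 10:30–13:45, 14:30–15:00, 15:30–19:00.
Isla ∩ Hiro: 10:00–12:45, 14:45–16:00, 16:30–19:00.
Isla ∩ Hiro ∩ Ravi: 10:30–12:45, 14:45–15:00, 15:30–16:00, 16:30–19:00.
Isla ∩ Hiro ∩ Ravi ∩ Keiko: 10:30–12:45, 14:45–15:00, 15:30–16:00, 17:15–19:00.
Isla ∩ Hiro ∩ Ravi ∩ Keiko ∩ Farrukh: 10:30–11:00, 14:45–15:00.
Total common minutes: 30 + 15 = 45.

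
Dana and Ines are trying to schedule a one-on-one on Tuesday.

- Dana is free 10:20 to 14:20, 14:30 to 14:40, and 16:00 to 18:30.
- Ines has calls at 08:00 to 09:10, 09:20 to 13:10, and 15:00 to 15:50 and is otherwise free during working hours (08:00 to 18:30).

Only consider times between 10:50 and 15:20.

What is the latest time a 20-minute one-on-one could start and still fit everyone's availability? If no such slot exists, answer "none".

Ines free within 08:00–18:30: 09:10–09:20, 13:10–15:00, 15:50–18:30.
Dana ∩ Ines: 13:10–14:20, 14:30–14:40, 16:00–18:30.
Restricted to 10:50–15:20: 13:10–14:20, 14:30–14:40.
Windows ≥ 20 min: 13:10–14:20.
Latest start in the last window 13:10–14:20 is 14:20 − 20 min = 14:00.

14:00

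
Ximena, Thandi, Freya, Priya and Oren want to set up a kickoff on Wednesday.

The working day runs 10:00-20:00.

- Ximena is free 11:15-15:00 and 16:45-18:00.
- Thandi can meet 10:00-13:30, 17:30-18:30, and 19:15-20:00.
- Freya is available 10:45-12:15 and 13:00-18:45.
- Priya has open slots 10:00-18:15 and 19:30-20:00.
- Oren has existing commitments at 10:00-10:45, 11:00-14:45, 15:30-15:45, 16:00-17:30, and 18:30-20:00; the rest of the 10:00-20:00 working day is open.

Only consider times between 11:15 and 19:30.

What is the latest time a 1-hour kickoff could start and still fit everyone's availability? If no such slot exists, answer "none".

none

Oren free within 10:00–20:00: 10:45–11:00, 14:45–15:30, 15:45–16:00, 17:30–18:30.
Ximena ∩ Thandi: 11:15–13:30, 17:30–18:00.
Ximena ∩ Thandi ∩ Freya: 11:15–12:15, 13:00–13:30, 17:30–18:00.
Ximena ∩ Thandi ∩ Freya ∩ Priya: 11:15–12:15, 13:00–13:30, 17:30–18:00.
Ximena ∩ Thandi ∩ Freya ∩ Priya ∩ Oren: 17:30–18:00.
Restricted to 11:15–19:30: 17:30–18:00.
Windows ≥ 60 min: (none).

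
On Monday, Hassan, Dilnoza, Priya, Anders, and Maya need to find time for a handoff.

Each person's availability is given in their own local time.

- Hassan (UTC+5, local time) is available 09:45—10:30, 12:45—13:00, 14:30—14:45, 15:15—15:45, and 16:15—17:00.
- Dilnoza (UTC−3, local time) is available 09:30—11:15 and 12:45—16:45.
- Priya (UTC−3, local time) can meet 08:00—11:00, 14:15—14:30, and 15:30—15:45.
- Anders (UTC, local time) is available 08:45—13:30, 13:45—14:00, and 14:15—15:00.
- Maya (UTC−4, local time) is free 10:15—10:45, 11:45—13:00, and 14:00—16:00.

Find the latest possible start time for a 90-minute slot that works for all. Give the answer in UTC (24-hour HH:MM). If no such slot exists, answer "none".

none

Hassan → UTC: 04:45–05:30, 07:45–08:00, 09:30–09:45, 10:15–10:45, 11:15–12:00.
Dilnoza → UTC: 12:30–14:15, 15:45–19:45.
Priya → UTC: 11:00–14:00, 17:15–17:30, 18:30–18:45.
Anders → UTC: 08:45–13:30, 13:45–14:00, 14:15–15:00.
Maya → UTC: 14:15–14:45, 15:45–17:00, 18:00–20:00.
Hassan ∩ Dilnoza: (none).
Hassan ∩ Dilnoza ∩ Priya: (none).
Hassan ∩ Dilnoza ∩ Priya ∩ Anders: (none).
Hassan ∩ Dilnoza ∩ Priya ∩ Anders ∩ Maya: (none).
Windows ≥ 90 min: (none).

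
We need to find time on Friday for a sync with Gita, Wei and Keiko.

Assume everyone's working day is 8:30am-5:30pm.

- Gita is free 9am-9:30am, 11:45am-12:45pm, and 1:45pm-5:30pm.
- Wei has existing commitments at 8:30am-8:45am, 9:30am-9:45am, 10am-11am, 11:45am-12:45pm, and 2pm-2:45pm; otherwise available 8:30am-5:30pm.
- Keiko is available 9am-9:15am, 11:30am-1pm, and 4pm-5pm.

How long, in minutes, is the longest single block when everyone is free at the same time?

60 minutes

Wei free within 08:30–17:30: 08:45–09:30, 09:45–10:00, 11:00–11:45, 12:45–14:00, 14:45–17:30.
Gita ∩ Wei: 09:00–09:30, 13:45–14:00, 14:45–17:30.
Gita ∩ Wei ∩ Keiko: 09:00–09:15, 16:00–17:00.
Common window lengths: 15, 60 min; longest is 60.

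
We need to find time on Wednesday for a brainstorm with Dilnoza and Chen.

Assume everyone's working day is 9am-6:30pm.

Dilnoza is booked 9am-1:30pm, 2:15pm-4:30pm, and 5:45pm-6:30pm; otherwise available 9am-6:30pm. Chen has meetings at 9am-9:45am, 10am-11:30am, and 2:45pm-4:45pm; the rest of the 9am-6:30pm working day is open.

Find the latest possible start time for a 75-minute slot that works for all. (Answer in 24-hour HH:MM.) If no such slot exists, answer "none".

none

Dilnoza free within 09:00–18:30: 13:30–14:15, 16:30–17:45.
Chen free within 09:00–18:30: 09:45–10:00, 11:30–14:45, 16:45–18:30.
Dilnoza ∩ Chen: 13:30–14:15, 16:45–17:45.
Windows ≥ 75 min: (none).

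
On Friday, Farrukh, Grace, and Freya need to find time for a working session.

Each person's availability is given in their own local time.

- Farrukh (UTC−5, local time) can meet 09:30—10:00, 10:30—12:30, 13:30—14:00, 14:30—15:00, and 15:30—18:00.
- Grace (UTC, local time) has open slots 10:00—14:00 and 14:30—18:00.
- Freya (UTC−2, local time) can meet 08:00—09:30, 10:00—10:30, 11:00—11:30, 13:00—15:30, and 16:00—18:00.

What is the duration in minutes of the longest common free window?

120 minutes

Farrukh → UTC: 14:30–15:00, 15:30–17:30, 18:30–19:00, 19:30–20:00, 20:30–23:00.
Grace → UTC: 10:00–14:00, 14:30–18:00.
Freya → UTC: 10:00–11:30, 12:00–12:30, 13:00–13:30, 15:00–17:30, 18:00–20:00.
Farrukh ∩ Grace: 14:30–15:00, 15:30–17:30.
Farrukh ∩ Grace ∩ Freya: 15:30–17:30.
Single common window of 120 minutes.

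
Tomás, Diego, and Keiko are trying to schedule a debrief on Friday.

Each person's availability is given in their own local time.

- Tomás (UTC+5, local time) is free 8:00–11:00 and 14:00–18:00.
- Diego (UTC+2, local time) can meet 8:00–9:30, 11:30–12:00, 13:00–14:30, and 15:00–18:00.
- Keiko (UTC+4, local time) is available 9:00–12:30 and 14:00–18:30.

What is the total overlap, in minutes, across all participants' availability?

Tomás → UTC: 03:00–06:00, 09:00–13:00.
Diego → UTC: 06:00–07:30, 09:30–10:00, 11:00–12:30, 13:00–16:00.
Keiko → UTC: 05:00–08:30, 10:00–14:30.
Tomás ∩ Diego: 09:30–10:00, 11:00–12:30.
Tomás ∩ Diego ∩ Keiko: 11:00–12:30.
Total common minutes: 90.

90 minutes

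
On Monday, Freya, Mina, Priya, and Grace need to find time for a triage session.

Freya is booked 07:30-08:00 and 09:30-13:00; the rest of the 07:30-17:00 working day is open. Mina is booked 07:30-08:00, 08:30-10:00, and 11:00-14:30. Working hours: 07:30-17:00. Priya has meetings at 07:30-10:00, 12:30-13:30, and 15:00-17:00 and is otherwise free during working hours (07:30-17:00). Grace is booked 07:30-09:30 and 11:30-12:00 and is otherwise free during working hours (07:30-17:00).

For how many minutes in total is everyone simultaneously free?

30 minutes

Freya free within 07:30–17:00: 08:00–09:30, 13:00–17:00.
Mina free within 07:30–17:00: 08:00–08:30, 10:00–11:00, 14:30–17:00.
Priya free within 07:30–17:00: 10:00–12:30, 13:30–15:00.
Grace free within 07:30–17:00: 09:30–11:30, 12:00–17:00.
Freya ∩ Mina: 08:00–08:30, 14:30–17:00.
Freya ∩ Mina ∩ Priya: 14:30–15:00.
Freya ∩ Mina ∩ Priya ∩ Grace: 14:30–15:00.
Total common minutes: 30.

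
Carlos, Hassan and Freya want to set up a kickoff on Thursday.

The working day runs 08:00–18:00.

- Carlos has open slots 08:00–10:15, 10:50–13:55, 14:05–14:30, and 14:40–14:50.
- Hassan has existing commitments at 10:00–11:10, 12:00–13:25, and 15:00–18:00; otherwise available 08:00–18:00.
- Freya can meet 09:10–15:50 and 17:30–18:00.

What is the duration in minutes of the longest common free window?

50 minutes

Hassan free within 08:00–18:00: 08:00–10:00, 11:10–12:00, 13:25–15:00.
Carlos ∩ Hassan: 08:00–10:00, 11:10–12:00, 13:25–13:55, 14:05–14:30, 14:40–14:50.
Carlos ∩ Hassan ∩ Freya: 09:10–10:00, 11:10–12:00, 13:25–13:55, 14:05–14:30, 14:40–14:50.
Common window lengths: 50, 50, 30, 25, 10 min; longest is 50.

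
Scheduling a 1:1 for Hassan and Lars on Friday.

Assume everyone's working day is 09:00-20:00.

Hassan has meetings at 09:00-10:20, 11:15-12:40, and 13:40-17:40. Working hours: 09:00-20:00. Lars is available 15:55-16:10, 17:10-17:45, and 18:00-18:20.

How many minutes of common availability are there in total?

Hassan free within 09:00–20:00: 10:20–11:15, 12:40–13:40, 17:40–20:00.
Hassan ∩ Lars: 17:40–17:45, 18:00–18:20.
Total common minutes: 5 + 20 = 25.

25 minutes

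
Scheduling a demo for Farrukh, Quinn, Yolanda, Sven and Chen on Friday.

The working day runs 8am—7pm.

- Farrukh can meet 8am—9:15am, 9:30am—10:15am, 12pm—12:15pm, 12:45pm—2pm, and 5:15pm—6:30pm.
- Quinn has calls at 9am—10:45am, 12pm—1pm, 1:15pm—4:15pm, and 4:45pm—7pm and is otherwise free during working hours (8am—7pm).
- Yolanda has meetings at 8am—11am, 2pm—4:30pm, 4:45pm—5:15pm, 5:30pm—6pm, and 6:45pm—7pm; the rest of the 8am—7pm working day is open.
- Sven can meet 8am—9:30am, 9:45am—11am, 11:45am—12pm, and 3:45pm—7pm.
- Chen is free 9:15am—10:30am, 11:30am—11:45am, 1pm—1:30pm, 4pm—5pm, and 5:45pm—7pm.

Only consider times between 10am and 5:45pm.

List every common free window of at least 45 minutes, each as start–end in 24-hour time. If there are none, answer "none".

none

Quinn free within 08:00–19:00: 08:00–09:00, 10:45–12:00, 13:00–13:15, 16:15–16:45.
Yolanda free within 08:00–19:00: 11:00–14:00, 16:30–16:45, 17:15–17:30, 18:00–18:45.
Farrukh ∩ Quinn: 08:00–09:00, 13:00–13:15.
Farrukh ∩ Quinn ∩ Yolanda: 13:00–13:15.
Farrukh ∩ Quinn ∩ Yolanda ∩ Sven: (none).
Farrukh ∩ Quinn ∩ Yolanda ∩ Sven ∩ Chen: (none).
Restricted to 10:00–17:45: (none).
Windows ≥ 45 min: (none).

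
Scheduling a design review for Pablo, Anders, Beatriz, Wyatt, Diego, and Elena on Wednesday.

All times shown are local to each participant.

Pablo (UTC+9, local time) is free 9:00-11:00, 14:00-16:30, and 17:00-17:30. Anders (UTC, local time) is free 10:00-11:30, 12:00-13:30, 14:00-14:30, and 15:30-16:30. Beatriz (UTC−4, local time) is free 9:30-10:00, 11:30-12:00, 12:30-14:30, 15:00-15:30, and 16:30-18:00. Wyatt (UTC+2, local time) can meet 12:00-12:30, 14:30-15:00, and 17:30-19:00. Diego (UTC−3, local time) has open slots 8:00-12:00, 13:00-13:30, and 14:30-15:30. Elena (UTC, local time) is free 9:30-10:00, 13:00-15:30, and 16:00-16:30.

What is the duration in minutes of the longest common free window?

0 minutes

Pablo → UTC: 00:00–02:00, 05:00–07:30, 08:00–08:30.
Anders → UTC: 10:00–11:30, 12:00–13:30, 14:00–14:30, 15:30–16:30.
Beatriz → UTC: 13:30–14:00, 15:30–16:00, 16:30–18:30, 19:00–19:30, 20:30–22:00.
Wyatt → UTC: 10:00–10:30, 12:30–13:00, 15:30–17:00.
Diego → UTC: 11:00–15:00, 16:00–16:30, 17:30–18:30.
Elena → UTC: 09:30–10:00, 13:00–15:30, 16:00–16:30.
Pablo ∩ Anders: (none).
Pablo ∩ Anders ∩ Beatriz: (none).
Pablo ∩ Anders ∩ Beatriz ∩ Wyatt: (none).
Pablo ∩ Anders ∩ Beatriz ∩ Wyatt ∩ Diego: (none).
Pablo ∩ Anders ∩ Beatriz ∩ Wyatt ∩ Diego ∩ Elena: (none).
No common window.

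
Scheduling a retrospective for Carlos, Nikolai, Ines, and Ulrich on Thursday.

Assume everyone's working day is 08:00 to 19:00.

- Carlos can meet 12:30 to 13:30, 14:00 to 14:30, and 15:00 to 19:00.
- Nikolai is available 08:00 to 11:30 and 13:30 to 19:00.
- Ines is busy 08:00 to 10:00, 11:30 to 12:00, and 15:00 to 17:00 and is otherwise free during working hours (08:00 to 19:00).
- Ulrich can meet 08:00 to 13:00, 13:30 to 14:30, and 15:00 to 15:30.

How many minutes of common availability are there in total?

Ines free within 08:00–19:00: 10:00–11:30, 12:00–15:00, 17:00–19:00.
Carlos ∩ Nikolai: 14:00–14:30, 15:00–19:00.
Carlos ∩ Nikolai ∩ Ines: 14:00–14:30, 17:00–19:00.
Carlos ∩ Nikolai ∩ Ines ∩ Ulrich: 14:00–14:30.
Total common minutes: 30.

30 minutes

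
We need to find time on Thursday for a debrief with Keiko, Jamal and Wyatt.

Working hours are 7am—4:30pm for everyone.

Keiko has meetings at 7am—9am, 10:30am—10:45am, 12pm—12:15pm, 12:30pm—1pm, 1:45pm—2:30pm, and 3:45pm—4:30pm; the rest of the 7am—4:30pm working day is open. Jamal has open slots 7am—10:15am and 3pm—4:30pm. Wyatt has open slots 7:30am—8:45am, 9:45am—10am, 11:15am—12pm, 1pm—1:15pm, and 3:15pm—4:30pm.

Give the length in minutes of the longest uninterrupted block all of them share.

Keiko free within 07:00–16:30: 09:00–10:30, 10:45–12:00, 12:15–12:30, 13:00–13:45, 14:30–15:45.
Keiko ∩ Jamal: 09:00–10:15, 15:00–15:45.
Keiko ∩ Jamal ∩ Wyatt: 09:45–10:00, 15:15–15:45.
Common window lengths: 15, 30 min; longest is 30.

30 minutes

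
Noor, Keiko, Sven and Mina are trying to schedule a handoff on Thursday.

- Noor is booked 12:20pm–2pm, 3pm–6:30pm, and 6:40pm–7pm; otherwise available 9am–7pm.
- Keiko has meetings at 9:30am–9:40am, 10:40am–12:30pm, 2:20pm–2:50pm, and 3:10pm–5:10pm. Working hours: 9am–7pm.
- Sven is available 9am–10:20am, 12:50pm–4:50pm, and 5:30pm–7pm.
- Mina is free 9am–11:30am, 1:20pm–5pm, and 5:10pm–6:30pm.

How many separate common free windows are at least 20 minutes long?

3

Noor free within 09:00–19:00: 09:00–12:20, 14:00–15:00, 18:30–18:40.
Keiko free within 09:00–19:00: 09:00–09:30, 09:40–10:40, 12:30–14:20, 14:50–15:10, 17:10–19:00.
Noor ∩ Keiko: 09:00–09:30, 09:40–10:40, 14:00–14:20, 14:50–15:00, 18:30–18:40.
Noor ∩ Keiko ∩ Sven: 09:00–09:30, 09:40–10:20, 14:00–14:20, 14:50–15:00, 18:30–18:40.
Noor ∩ Keiko ∩ Sven ∩ Mina: 09:00–09:30, 09:40–10:20, 14:00–14:20, 14:50–15:00.
Windows ≥ 20 min: 09:00–09:30, 09:40–10:20, 14:00–14:20.
That's 3 windows.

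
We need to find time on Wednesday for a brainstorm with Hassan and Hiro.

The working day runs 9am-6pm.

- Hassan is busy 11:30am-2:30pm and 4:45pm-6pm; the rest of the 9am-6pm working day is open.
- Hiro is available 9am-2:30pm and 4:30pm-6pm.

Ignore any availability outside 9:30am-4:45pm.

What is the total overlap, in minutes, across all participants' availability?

135 minutes

Hassan free within 09:00–18:00: 09:00–11:30, 14:30–16:45.
Hassan ∩ Hiro: 09:00–11:30, 16:30–16:45.
Restricted to 09:30–16:45: 09:30–11:30, 16:30–16:45.
Total common minutes: 120 + 15 = 135.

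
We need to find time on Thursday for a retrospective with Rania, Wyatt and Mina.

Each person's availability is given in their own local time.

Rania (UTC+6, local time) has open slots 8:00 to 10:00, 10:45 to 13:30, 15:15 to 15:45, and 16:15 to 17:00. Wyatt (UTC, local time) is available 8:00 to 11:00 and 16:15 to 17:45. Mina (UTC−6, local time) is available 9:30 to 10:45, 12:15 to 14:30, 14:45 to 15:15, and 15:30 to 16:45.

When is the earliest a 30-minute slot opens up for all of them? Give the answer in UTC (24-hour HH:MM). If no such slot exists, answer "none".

none

Rania → UTC: 02:00–04:00, 04:45–07:30, 09:15–09:45, 10:15–11:00.
Wyatt → UTC: 08:00–11:00, 16:15–17:45.
Mina → UTC: 15:30–16:45, 18:15–20:30, 20:45–21:15, 21:30–22:45.
Rania ∩ Wyatt: 09:15–09:45, 10:15–11:00.
Rania ∩ Wyatt ∩ Mina: (none).
Windows ≥ 30 min: (none).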